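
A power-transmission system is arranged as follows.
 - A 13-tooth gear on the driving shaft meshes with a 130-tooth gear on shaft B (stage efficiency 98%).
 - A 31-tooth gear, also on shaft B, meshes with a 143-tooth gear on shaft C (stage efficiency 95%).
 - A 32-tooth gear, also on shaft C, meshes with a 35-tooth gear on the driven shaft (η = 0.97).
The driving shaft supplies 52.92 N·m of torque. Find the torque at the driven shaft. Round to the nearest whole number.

2411 N·m

gear mesh 130/13 = 10 → τ = 52.92·10·0.98 = 518.62 N·m
gear mesh 143/31 = 4.6129 → τ = 518.62·4.6129·0.95 = 2272.7 N·m
gear mesh 35/32 = 1.0938 → τ = 2272.7·1.0938·0.97 = 2411.2 N·m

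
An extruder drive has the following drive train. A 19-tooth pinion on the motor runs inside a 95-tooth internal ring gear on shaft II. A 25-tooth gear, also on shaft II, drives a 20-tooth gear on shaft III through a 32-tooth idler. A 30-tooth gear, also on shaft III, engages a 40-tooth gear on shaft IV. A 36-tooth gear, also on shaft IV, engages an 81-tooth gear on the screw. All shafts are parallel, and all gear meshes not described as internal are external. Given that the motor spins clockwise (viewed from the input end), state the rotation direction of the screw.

clockwise

the motor → shaft II: internal mesh, same direction → CW.
shaft II → shaft III: driver → idler → driven is 2 external meshes, 2 reversals → CW.
shaft III → shaft IV: external mesh, 1 reversal → CCW.
shaft IV → the screw: external mesh, 1 reversal → CW.
4 reversals in total — an even number — so the screw turns the same way as the motor.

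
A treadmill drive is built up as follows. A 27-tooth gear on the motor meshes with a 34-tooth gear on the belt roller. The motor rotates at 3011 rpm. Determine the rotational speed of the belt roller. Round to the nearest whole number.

Gear mesh: ratio = 34/27 = 1.2593, so the belt roller turns at 3011 / 1.2593 = 2391.1 rpm.

2391 rpm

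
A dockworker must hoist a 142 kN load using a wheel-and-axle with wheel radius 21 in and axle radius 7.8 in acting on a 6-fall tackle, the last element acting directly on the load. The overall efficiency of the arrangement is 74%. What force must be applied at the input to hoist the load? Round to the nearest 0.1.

Wheel-and-axle MA = R/r = 21/7.8 = 2.6923.
Block-and-tackle MA = number of supporting rope parts = 6.
Combined ideal MA = 2.6923 × 6 = 16.154.
Actual MA = 16.154 × 0.74 = 11.954.
Effort = load / actual MA = 142 / 11.954 = 11.879 kN.

11.9 kN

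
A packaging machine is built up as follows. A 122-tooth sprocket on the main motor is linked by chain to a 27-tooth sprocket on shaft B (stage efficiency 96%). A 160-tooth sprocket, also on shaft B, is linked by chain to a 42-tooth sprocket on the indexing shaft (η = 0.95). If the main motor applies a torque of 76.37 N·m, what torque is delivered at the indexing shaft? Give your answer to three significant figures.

After the chain (27/122): 76.37 × 0.22131 × 0.96 = 16.225 N·m
After the chain (42/160): 16.225 × 0.2625 × 0.95 = 4.0462 N·m

4.05 N·m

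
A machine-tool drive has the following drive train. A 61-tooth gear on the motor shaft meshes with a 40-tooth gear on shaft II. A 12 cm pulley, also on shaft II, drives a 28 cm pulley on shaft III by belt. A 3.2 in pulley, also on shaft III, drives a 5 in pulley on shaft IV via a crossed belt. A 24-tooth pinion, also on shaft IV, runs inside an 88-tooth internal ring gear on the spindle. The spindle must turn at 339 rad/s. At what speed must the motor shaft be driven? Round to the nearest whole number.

Overall ratio R = 0.65574 × 2.3333 × 1.5625 × 3.6667 = 8.7659.
Required input speed = output speed × R = 339 × 8.7659 = 2971.7 rad/s.

2972 rad/s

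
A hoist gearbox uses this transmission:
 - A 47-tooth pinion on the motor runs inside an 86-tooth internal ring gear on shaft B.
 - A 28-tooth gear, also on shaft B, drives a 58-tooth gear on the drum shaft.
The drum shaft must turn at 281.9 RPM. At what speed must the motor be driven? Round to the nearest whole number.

1068 RPM

Overall ratio R = 1.8298 × 2.0714 = 3.7903.
Required input speed = output speed × R = 281.9 × 3.7903 = 1068.5 RPM.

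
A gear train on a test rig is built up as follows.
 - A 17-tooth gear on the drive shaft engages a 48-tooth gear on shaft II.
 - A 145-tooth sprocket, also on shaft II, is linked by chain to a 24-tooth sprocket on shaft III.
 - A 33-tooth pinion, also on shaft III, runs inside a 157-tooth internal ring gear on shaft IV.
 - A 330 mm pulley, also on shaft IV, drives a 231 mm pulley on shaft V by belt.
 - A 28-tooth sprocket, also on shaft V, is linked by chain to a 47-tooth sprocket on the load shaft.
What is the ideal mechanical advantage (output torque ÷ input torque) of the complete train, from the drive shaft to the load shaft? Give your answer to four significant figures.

2.613

Each stage contributes driven/driver: gear mesh 48/17 = 2.8235, chain 24/145 = 0.16552, internal gear 157/33 = 4.7576, belt 231/330 = 0.7, chain 47/28 = 1.6786.
Overall: 2.8235 × 0.16552 × 4.7576 × 0.7 × 1.6786 = 2.6125.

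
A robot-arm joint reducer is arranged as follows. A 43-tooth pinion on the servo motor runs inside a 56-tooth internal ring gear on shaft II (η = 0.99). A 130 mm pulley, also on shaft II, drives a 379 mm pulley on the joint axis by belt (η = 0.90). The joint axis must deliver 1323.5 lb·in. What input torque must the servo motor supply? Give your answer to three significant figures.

Overall ratio R = 1.3023 × 2.9154 = 3.7968; overall efficiency η = 0.99 × 0.90 = 0.8910.
Input torque = output torque / (R × η) = 1323.5 / (3.7968 × 0.8910) = 391.23 lb·in.

391 lb·in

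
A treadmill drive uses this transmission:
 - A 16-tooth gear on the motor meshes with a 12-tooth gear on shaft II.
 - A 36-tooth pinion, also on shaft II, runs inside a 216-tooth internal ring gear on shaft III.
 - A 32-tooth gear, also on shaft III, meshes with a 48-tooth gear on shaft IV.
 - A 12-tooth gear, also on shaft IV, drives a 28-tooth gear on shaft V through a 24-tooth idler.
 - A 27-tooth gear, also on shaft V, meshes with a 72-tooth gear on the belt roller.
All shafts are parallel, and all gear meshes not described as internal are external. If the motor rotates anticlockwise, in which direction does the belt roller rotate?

clockwise

the motor → shaft II: external mesh, 1 reversal → CW.
shaft II → shaft III: internal mesh, same direction → CW.
shaft III → shaft IV: external mesh, 1 reversal → CCW.
shaft IV → shaft V: driver → idler → driven is 2 external meshes, 2 reversals → CCW.
shaft V → the belt roller: external mesh, 1 reversal → CW.
5 reversals in total — an odd number — so the belt roller turns opposite to the motor.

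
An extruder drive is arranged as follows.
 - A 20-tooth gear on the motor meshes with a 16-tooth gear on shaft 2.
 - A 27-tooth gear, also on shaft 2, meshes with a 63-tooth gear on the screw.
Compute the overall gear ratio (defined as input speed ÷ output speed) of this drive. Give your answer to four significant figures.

Each stage contributes driven/driver: gear mesh 16/20 = 0.8, gear mesh 63/27 = 2.3333.
Overall: 0.8 × 2.3333 = 1.8667.

1.867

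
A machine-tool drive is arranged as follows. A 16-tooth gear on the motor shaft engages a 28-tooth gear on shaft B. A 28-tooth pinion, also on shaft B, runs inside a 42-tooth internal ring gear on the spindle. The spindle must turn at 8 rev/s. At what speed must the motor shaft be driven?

Overall ratio R = 1.75 × 1.5 = 2.625.
Required input speed = output speed × R = 8 × 2.625 = 21 rev/s.

21 rev/s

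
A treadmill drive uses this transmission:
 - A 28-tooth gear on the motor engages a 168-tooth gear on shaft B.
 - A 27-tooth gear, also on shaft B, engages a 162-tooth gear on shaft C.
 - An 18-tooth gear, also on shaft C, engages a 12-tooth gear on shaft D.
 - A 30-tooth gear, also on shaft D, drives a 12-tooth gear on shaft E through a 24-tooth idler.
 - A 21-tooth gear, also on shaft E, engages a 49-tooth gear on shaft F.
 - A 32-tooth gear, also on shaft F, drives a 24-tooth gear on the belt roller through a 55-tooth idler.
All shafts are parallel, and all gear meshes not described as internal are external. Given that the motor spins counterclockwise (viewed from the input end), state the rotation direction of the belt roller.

counterclockwise

the motor → shaft B: external mesh, 1 reversal → CW.
shaft B → shaft C: external mesh, 1 reversal → CCW.
shaft C → shaft D: external mesh, 1 reversal → CW.
shaft D → shaft E: driver → idler → driven is 2 external meshes, 2 reversals → CW.
shaft E → shaft F: external mesh, 1 reversal → CCW.
shaft F → the belt roller: driver → idler → driven is 2 external meshes, 2 reversals → CCW.
8 reversals in total — an even number — so the belt roller turns the same way as the motor.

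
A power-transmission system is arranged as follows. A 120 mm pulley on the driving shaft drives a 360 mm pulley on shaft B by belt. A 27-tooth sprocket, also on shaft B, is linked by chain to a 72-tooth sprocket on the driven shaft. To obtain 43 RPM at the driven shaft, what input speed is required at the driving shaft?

344 RPM

Overall ratio R = 3 × 2.6667 = 8.
Required input speed = output speed × R = 43 × 8 = 344 RPM.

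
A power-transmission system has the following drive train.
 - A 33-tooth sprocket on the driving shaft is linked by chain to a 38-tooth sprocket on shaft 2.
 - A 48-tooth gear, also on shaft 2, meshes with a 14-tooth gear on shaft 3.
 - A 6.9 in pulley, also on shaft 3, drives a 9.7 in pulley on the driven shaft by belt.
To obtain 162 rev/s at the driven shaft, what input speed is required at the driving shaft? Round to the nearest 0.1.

76.5 rev/s

Overall ratio R = 1.1515 × 0.29167 × 1.4058 = 0.47215.
Required input speed = output speed × R = 162 × 0.47215 = 76.488 rev/s.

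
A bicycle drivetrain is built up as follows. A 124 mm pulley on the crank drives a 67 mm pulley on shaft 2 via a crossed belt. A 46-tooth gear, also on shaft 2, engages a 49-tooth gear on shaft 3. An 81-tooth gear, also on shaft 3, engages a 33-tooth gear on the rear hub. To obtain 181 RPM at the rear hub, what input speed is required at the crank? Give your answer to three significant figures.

42.4 RPM

Overall ratio R = 0.54032 × 1.0652 × 0.40741 = 0.23449.
Required input speed = output speed × R = 181 × 0.23449 = 42.442 RPM.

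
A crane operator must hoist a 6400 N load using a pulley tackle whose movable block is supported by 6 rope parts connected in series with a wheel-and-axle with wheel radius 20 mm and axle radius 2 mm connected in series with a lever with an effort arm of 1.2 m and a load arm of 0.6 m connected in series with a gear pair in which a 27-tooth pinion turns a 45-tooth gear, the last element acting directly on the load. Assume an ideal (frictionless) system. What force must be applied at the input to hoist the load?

Block-and-tackle MA = number of supporting rope parts = 6.
Wheel-and-axle MA = R/r = 20/2 = 10.
Lever MA = effort arm / load arm = 1.2/0.6 = 2.
Gear pair MA = 45/27 = 1.6667.
Combined ideal MA = 6 × 10 × 2 × 1.6667 = 200.
Effort = load / MA = 6400 / 200 = 32 N.

32 N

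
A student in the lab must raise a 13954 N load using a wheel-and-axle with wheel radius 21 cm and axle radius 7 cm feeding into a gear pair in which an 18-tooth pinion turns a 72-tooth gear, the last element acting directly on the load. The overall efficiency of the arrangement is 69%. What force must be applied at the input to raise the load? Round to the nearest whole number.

Wheel-and-axle MA = R/r = 21/7 = 3.
Gear pair MA = 72/18 = 4.
Combined ideal MA = 3 × 4 = 12.
Actual MA = 12 × 0.69 = 8.28.
Effort = load / actual MA = 13954 / 8.28 = 1685.3 N.

1685 N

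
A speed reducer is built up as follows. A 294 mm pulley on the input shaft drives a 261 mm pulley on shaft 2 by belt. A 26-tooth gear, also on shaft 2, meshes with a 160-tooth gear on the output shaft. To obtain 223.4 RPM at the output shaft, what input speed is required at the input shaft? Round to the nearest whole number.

Overall ratio R = 0.88776 × 6.1538 = 5.4631.
Required input speed = output speed × R = 223.4 × 5.4631 = 1220.5 RPM.

1220 RPM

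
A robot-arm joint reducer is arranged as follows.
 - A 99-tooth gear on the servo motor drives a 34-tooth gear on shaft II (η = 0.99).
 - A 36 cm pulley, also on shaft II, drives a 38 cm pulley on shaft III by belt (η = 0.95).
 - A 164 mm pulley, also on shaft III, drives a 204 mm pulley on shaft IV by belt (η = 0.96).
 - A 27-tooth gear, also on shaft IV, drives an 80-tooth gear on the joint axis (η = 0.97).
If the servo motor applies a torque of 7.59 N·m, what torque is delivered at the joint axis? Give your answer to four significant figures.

After the gear mesh (34/99): 7.59 × 0.34343 × 0.99 = 2.5806 N·m
After the belt (38/36): 2.5806 × 1.0556 × 0.95 = 2.5878 N·m
After the belt (204/164): 2.5878 × 1.2439 × 0.96 = 3.0902 N·m
After the gear mesh (80/27): 3.0902 × 2.963 × 0.97 = 8.8814 N·m

8.881 N·m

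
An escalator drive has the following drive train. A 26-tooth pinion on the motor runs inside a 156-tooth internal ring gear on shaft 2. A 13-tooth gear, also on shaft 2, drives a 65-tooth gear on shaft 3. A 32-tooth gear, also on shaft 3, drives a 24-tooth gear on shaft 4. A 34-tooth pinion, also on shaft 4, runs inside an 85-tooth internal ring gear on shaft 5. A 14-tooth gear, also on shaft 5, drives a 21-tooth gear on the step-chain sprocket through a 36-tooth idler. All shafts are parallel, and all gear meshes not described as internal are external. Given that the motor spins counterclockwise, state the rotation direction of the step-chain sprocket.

the motor → shaft 2: internal mesh, same direction → CCW.
shaft 2 → shaft 3: external mesh, 1 reversal → CW.
shaft 3 → shaft 4: external mesh, 1 reversal → CCW.
shaft 4 → shaft 5: internal mesh, same direction → CCW.
shaft 5 → the step-chain sprocket: driver → idler → driven is 2 external meshes, 2 reversals → CCW.
4 reversals in total — an even number — so the step-chain sprocket turns the same way as the motor.

counterclockwise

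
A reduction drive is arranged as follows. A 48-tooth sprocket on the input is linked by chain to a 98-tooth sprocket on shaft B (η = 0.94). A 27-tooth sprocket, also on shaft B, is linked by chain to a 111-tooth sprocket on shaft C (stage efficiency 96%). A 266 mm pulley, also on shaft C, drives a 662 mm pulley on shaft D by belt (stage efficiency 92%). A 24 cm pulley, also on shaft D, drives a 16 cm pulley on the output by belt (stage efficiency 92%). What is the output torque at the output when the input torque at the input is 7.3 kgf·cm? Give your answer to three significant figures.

77.6 kgf·cm

chain 98/48 = 2.0417 → τ = 7.3·2.0417·0.94 = 14.01 kgf·cm
chain 111/27 = 4.1111 → τ = 14.01·4.1111·0.96 = 55.292 kgf·cm
belt 662/266 = 2.4887 → τ = 55.292·2.4887·0.92 = 126.6 kgf·cm
belt 16/24 = 0.66667 → τ = 126.6·0.66667·0.92 = 77.647 kgf·cm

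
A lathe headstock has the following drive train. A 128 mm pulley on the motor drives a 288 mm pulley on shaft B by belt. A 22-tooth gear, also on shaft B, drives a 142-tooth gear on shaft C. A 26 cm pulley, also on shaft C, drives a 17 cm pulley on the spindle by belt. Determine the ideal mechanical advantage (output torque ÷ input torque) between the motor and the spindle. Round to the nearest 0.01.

Each stage contributes driven/driver: belt 288/128 = 2.25, gear mesh 142/22 = 6.4545, belt 17/26 = 0.65385.
Overall: 2.25 × 6.4545 × 0.65385 = 9.4956.

9.50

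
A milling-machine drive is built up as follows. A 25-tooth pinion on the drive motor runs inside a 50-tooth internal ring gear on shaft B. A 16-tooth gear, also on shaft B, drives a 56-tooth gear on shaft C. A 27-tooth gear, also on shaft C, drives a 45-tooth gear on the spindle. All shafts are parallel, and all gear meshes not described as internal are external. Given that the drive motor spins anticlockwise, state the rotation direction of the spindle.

the drive motor → shaft B: internal mesh, same direction → CCW.
shaft B → shaft C: external mesh, 1 reversal → CW.
shaft C → the spindle: external mesh, 1 reversal → CCW.
2 reversals in total — an even number — so the spindle turns the same way as the drive motor.

anticlockwise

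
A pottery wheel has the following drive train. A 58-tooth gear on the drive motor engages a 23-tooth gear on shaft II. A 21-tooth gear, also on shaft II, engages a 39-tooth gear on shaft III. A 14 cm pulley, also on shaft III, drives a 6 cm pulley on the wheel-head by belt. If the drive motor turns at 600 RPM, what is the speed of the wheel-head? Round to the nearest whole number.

Gear mesh: ratio = 23/58 = 0.39655, so shaft II turns at 600 / 0.39655 = 1513 RPM.
Gear mesh: ratio = 39/21 = 1.8571, so shaft III turns at 1513 / 1.8571 = 814.72 RPM.
Belt: ratio = 6/14 = 0.42857, so the wheel-head turns at 814.72 / 0.42857 = 1901 RPM.

1901 RPM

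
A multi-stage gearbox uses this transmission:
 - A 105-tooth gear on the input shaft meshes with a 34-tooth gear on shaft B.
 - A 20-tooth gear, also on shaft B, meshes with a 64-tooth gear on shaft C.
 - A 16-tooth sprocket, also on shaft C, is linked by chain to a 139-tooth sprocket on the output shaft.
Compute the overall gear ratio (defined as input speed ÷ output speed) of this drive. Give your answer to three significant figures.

9.00

Each stage contributes driven/driver: gear mesh 34/105 = 0.32381, gear mesh 64/20 = 3.2, chain 139/16 = 8.6875.
Overall: 0.32381 × 3.2 × 8.6875 = 9.0019.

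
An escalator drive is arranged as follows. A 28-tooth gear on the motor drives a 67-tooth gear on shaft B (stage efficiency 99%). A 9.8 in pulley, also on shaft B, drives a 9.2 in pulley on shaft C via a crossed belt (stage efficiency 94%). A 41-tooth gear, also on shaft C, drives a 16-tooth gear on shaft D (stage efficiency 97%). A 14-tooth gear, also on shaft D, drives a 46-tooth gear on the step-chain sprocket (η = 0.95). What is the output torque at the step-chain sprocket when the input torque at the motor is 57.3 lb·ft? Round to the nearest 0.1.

After the gear mesh (67/28): 57.3 × 2.3929 × 0.99 = 135.74 lb·ft
After the belt (9.2/9.8): 135.74 × 0.93878 × 0.94 = 119.78 lb·ft
After the gear mesh (16/41): 119.78 × 0.39024 × 0.97 = 45.342 lb·ft
After the gear mesh (46/14): 45.342 × 3.2857 × 0.95 = 141.53 lb·ft

141.5 lb·ft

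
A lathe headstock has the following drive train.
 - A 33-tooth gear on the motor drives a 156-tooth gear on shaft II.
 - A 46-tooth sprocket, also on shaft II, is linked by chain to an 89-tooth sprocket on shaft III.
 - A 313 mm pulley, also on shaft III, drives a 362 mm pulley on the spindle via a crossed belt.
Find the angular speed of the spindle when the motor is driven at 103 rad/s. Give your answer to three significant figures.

Gear mesh: ratio = 156/33 = 4.7273, so shaft II turns at 103 / 4.7273 = 21.788 rad/s.
Chain: ratio = 89/46 = 1.9348, so shaft III turns at 21.788 / 1.9348 = 11.261 rad/s.
Belt: ratio = 362/313 = 1.1565, so the spindle turns at 11.261 / 1.1565 = 9.7371 rad/s.

9.74 rad/s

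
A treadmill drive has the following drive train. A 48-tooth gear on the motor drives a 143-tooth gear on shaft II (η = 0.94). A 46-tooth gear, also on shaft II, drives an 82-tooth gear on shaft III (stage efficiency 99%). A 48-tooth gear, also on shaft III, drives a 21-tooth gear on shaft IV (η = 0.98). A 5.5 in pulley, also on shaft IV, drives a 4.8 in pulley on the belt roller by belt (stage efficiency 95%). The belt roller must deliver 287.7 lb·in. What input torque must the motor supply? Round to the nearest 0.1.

163.8 lb·in

Overall ratio R = 2.9792 × 1.7826 × 0.4375 × 0.87273 = 2.0277; overall efficiency η = 0.94 × 0.99 × 0.98 × 0.95 = 0.8664.
Input torque = output torque / (R × η) = 287.7 / (2.0277 × 0.8664) = 163.76 lb·in.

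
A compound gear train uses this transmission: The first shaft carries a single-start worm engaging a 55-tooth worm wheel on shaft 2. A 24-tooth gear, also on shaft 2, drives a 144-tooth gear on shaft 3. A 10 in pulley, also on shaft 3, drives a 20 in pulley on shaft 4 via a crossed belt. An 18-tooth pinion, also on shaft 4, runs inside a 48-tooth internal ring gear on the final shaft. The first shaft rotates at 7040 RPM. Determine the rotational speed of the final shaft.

4 RPM

the first shaft → shaft 2 (worm, 55/1): 7040 ÷ 55 = 128 RPM
shaft 2 → shaft 3 (gear mesh, 144/24): 128 ÷ 6 = 21.333 RPM
shaft 3 → shaft 4 (belt, 20/10): 21.333 ÷ 2 = 10.667 RPM
shaft 4 → the final shaft (internal gear, 48/18): 10.667 ÷ 2.6667 = 4 RPM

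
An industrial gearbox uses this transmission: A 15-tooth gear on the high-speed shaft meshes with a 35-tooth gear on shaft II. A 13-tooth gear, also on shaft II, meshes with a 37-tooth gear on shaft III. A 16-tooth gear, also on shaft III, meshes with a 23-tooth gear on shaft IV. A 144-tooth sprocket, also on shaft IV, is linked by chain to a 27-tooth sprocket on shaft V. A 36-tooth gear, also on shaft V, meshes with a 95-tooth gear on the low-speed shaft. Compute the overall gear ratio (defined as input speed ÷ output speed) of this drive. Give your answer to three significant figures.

Each stage contributes driven/driver: gear mesh 35/15 = 2.3333, gear mesh 37/13 = 2.8462, gear mesh 23/16 = 1.4375, chain 27/144 = 0.1875, gear mesh 95/36 = 2.6389.
Overall: 2.3333 × 2.8462 × 1.4375 × 0.1875 × 2.6389 = 4.7235.

4.72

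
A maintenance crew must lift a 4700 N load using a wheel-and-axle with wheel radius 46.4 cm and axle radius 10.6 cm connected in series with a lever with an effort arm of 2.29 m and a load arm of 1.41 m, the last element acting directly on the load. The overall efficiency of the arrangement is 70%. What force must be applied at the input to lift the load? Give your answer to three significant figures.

944 N

Wheel-and-axle MA = R/r = 46.4/10.6 = 4.3774.
Lever MA = effort arm / load arm = 2.29/1.41 = 1.6241.
Combined ideal MA = 4.3774 × 1.6241 = 7.1093.
Actual MA = 7.1093 × 0.70 = 4.9765.
Effort = load / actual MA = 4700 / 4.9765 = 944.43 N.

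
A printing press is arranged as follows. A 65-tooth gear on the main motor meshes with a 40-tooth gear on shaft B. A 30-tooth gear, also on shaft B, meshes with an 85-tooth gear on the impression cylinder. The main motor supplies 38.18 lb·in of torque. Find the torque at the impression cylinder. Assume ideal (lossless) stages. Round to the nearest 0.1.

gear mesh 40/65 = 0.61538 → τ = 38.18·0.61538 = 23.495 lb·in
gear mesh 85/30 = 2.8333 → τ = 23.495·2.8333 = 66.57 lb·in

66.6 lb·in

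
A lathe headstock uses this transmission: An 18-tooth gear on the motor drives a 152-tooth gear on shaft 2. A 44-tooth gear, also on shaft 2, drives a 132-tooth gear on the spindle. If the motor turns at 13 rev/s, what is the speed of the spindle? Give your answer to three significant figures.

0.513 rev/s

the motor → shaft 2 (gear mesh, 152/18): 13 ÷ 8.4444 = 1.5395 rev/s
shaft 2 → the spindle (gear mesh, 132/44): 1.5395 ÷ 3 = 0.51316 rev/s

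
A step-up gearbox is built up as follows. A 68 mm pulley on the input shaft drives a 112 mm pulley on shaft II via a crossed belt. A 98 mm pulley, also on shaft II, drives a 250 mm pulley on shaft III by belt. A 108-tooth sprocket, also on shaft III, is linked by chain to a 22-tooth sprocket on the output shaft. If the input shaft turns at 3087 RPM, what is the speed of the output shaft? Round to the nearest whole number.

3607 RPM

the input shaft → shaft II (belt, 112/68): 3087 ÷ 1.6471 = 1874.2 RPM
shaft II → shaft III (belt, 250/98): 1874.2 ÷ 2.551 = 734.71 RPM
shaft III → the output shaft (chain, 22/108): 734.71 ÷ 0.2037 = 3606.7 RPM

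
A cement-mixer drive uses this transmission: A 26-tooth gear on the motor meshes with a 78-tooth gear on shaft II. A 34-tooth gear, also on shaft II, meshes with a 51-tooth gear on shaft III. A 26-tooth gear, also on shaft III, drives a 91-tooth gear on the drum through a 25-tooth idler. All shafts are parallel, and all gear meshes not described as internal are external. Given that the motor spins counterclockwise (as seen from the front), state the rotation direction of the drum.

counterclockwise

the motor → shaft II: external mesh, 1 reversal → CW.
shaft II → shaft III: external mesh, 1 reversal → CCW.
shaft III → the drum: driver → idler → driven is 2 external meshes, 2 reversals → CCW.
4 reversals in total — an even number — so the drum turns the same way as the motor.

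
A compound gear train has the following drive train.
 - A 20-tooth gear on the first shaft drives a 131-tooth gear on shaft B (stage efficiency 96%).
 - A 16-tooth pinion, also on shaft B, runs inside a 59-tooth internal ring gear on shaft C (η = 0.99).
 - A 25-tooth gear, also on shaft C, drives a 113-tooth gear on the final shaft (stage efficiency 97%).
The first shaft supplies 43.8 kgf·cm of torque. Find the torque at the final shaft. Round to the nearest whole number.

4408 kgf·cm

Gear mesh: ratio = 131/20 = 6.55; torque at shaft B = 43.8 × 6.55 × 0.96 = 275.41 kgf·cm.
Internal gear: ratio = 59/16 = 3.6875; torque at shaft C = 275.41 × 3.6875 × 0.99 = 1005.4 kgf·cm.
Gear mesh: ratio = 113/25 = 4.52; torque at the final shaft = 1005.4 × 4.52 × 0.97 = 4408.2 kgf·cm.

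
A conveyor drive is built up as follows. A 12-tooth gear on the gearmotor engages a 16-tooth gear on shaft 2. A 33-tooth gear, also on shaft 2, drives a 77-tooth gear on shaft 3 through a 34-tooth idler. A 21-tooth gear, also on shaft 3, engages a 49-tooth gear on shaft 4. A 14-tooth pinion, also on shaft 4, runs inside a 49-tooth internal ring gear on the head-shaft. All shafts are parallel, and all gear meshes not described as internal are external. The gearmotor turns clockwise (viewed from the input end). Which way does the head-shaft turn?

clockwise

the gearmotor → shaft 2: external mesh, 1 reversal → CCW.
shaft 2 → shaft 3: driver → idler → driven is 2 external meshes, 2 reversals → CCW.
shaft 3 → shaft 4: external mesh, 1 reversal → CW.
shaft 4 → the head-shaft: internal mesh, same direction → CW.
4 reversals in total — an even number — so the head-shaft turns the same way as the gearmotor.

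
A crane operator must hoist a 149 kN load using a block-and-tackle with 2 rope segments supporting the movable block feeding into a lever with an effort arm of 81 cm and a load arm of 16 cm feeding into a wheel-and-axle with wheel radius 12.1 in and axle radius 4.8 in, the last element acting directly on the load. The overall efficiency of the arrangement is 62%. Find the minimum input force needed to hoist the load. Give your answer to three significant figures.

9.42 kN

Block-and-tackle MA = number of supporting rope parts = 2.
Lever MA = effort arm / load arm = 81/16 = 5.0625.
Wheel-and-axle MA = R/r = 12.1/4.8 = 2.5208.
Combined ideal MA = 2 × 5.0625 × 2.5208 = 25.523.
Actual MA = 25.523 × 0.62 = 15.825.
Effort = load / actual MA = 149 / 15.825 = 9.4158 kN.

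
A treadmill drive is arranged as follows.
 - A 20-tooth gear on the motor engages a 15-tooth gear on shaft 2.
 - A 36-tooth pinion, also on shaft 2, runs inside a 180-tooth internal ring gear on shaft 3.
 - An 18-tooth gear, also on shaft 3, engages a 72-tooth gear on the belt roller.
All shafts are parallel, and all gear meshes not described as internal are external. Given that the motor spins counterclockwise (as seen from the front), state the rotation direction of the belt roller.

counterclockwise

the motor → shaft 2: external mesh, 1 reversal → CW.
shaft 2 → shaft 3: internal mesh, same direction → CW.
shaft 3 → the belt roller: external mesh, 1 reversal → CCW.
2 reversals in total — an even number — so the belt roller turns the same way as the motor.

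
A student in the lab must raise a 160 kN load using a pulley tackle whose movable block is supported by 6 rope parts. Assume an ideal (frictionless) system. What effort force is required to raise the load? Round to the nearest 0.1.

26.7 kN

Block-and-tackle MA = number of supporting rope parts = 6.
Effort = load / MA = 160 / 6 = 26.667 kN.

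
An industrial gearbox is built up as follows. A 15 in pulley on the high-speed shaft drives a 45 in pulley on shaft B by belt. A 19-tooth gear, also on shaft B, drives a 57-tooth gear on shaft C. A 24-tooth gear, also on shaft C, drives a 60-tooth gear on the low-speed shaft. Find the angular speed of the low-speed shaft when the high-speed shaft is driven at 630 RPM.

28 RPM

the high-speed shaft → shaft B (belt, 45/15): 630 ÷ 3 = 210 RPM
shaft B → shaft C (gear mesh, 57/19): 210 ÷ 3 = 70 RPM
shaft C → the low-speed shaft (gear mesh, 60/24): 70 ÷ 2.5 = 28 RPM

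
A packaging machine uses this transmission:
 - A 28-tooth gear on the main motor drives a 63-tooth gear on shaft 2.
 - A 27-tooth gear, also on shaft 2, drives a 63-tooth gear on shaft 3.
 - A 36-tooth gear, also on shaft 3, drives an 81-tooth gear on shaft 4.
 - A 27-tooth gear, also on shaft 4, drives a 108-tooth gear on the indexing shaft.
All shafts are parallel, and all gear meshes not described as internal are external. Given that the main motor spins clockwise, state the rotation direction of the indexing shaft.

the main motor → shaft 2: external mesh, 1 reversal → CCW.
shaft 2 → shaft 3: external mesh, 1 reversal → CW.
shaft 3 → shaft 4: external mesh, 1 reversal → CCW.
shaft 4 → the indexing shaft: external mesh, 1 reversal → CW.
4 reversals in total — an even number — so the indexing shaft turns the same way as the main motor.

clockwise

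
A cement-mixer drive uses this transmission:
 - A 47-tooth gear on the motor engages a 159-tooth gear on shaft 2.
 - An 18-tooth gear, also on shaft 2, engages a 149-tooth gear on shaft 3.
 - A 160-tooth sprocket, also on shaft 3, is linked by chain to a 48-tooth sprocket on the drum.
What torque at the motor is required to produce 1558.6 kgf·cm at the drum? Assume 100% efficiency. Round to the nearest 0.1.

Overall ratio R = 3.383 × 8.2778 × 0.3 = 8.4011.
Input torque = output torque / R = 1558.6 / 8.4011 = 185.52 kgf·cm.

185.5 kgf·cm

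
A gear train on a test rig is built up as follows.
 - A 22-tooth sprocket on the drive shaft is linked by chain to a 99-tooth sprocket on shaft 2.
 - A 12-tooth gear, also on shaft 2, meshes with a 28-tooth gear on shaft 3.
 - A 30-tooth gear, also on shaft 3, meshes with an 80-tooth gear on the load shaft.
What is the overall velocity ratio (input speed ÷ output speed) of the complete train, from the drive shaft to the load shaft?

Each stage contributes driven/driver: chain 99/22 = 4.5, gear mesh 28/12 = 2.3333, gear mesh 80/30 = 2.6667.
Overall: 4.5 × 2.3333 × 2.6667 = 28.

28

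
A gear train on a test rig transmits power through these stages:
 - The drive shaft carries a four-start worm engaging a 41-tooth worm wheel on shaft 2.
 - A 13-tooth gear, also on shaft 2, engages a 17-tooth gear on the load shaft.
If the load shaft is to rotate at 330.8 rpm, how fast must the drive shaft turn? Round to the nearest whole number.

Overall ratio R = 10.25 × 1.3077 = 13.404.
Required input speed = output speed × R = 330.8 × 13.404 = 4434 rpm.

4434 rpm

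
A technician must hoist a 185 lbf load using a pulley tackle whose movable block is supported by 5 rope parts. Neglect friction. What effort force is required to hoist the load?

Block-and-tackle MA = number of supporting rope parts = 5.
Effort = load / MA = 185 / 5 = 37 lbf.

37 lbf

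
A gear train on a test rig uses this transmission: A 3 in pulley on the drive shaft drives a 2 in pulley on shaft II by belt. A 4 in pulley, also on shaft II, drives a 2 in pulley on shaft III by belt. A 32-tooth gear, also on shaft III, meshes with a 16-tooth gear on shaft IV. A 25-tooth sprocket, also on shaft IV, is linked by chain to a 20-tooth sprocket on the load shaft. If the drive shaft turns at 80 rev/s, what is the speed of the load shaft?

600 rev/s

belt 2/3 = 0.66667 → 80/0.66667 = 120 rev/s
belt 2/4 = 0.5 → 120/0.5 = 240 rev/s
gear mesh 16/32 = 0.5 → 240/0.5 = 480 rev/s
chain 20/25 = 0.8 → 480/0.8 = 600 rev/s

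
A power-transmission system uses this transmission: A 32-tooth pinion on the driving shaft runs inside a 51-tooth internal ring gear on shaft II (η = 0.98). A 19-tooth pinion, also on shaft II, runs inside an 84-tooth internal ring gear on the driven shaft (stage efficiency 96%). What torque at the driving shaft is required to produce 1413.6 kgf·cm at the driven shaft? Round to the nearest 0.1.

Overall ratio R = 1.5938 × 4.4211 = 7.0461; overall efficiency η = 0.98 × 0.96 = 0.9408.
Input torque = output torque / (R × η) = 1413.6 / (7.0461 × 0.9408) = 213.25 kgf·cm.

213.2 kgf·cm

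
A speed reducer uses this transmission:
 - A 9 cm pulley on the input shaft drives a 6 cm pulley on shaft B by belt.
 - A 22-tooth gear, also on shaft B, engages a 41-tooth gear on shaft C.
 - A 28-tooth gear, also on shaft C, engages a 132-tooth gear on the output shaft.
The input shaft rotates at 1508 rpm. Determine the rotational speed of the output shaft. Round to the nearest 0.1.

belt 6/9 = 0.66667 → 1508/0.66667 = 2262 rpm
gear mesh 41/22 = 1.8636 → 2262/1.8636 = 1213.8 rpm
gear mesh 132/28 = 4.7143 → 1213.8/4.7143 = 257.46 rpm

257.5 rpm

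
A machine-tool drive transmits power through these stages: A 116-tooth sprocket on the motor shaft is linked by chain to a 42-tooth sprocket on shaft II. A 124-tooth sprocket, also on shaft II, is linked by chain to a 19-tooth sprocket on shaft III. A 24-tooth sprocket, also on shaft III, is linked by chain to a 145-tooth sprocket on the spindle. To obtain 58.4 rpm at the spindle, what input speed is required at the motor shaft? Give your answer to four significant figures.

Overall ratio R = 0.36207 × 0.15323 × 6.0417 = 0.33518.
Required input speed = output speed × R = 58.4 × 0.33518 = 19.575 rpm.

19.57 rpm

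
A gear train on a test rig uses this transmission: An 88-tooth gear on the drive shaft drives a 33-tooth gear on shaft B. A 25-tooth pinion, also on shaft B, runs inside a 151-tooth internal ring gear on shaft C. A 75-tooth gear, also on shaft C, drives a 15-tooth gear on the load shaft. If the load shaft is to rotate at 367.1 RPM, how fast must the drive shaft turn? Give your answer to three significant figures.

Overall ratio R = 0.375 × 6.04 × 0.2 = 0.453.
Required input speed = output speed × R = 367.1 × 0.453 = 166.3 RPM.

166 RPM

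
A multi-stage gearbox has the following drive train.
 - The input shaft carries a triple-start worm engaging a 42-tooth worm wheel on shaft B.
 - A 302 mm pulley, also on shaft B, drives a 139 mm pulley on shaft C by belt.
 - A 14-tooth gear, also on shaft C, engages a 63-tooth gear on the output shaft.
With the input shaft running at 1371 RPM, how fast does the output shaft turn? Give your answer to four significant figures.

the input shaft → shaft B (worm, 42/3): 1371 ÷ 14 = 97.929 RPM
shaft B → shaft C (belt, 139/302): 97.929 ÷ 0.46026 = 212.77 RPM
shaft C → the output shaft (gear mesh, 63/14): 212.77 ÷ 4.5 = 47.281 RPM

47.28 RPM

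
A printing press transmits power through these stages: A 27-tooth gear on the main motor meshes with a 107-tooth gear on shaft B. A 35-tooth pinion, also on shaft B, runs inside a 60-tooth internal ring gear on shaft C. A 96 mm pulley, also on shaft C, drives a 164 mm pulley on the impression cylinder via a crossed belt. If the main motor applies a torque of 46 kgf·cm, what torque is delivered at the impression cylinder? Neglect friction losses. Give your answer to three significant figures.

534 kgf·cm

After the gear mesh (107/27): 46 × 3.963 = 182.3 kgf·cm
After the internal gear (60/35): 182.3 × 1.7143 = 312.51 kgf·cm
After the belt (164/96): 312.51 × 1.7083 = 533.87 kgf·cm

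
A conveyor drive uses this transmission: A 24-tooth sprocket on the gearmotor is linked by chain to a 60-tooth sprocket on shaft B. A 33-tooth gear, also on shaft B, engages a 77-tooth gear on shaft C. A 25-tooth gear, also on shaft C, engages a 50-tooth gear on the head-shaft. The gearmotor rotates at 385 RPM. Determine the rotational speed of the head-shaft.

33 RPM

Chain: ratio = 60/24 = 2.5, so shaft B turns at 385 / 2.5 = 154 RPM.
Gear mesh: ratio = 77/33 = 2.3333, so shaft C turns at 154 / 2.3333 = 66 RPM.
Gear mesh: ratio = 50/25 = 2, so the head-shaft turns at 66 / 2 = 33 RPM.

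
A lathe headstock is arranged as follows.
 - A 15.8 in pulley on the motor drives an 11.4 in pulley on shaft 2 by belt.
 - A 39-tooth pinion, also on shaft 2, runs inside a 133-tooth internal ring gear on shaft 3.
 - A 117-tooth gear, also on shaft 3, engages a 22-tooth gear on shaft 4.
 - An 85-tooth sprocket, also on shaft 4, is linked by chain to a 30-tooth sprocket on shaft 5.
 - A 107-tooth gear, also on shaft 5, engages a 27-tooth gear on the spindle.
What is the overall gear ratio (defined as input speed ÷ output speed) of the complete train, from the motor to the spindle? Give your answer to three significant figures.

0.0412

Each stage contributes driven/driver: belt 11.4/15.8 = 0.72152, internal gear 133/39 = 3.4103, gear mesh 22/117 = 0.18803, chain 30/85 = 0.35294, gear mesh 27/107 = 0.25234.
Overall: 0.72152 × 3.4103 × 0.18803 × 0.35294 × 0.25234 = 0.041205.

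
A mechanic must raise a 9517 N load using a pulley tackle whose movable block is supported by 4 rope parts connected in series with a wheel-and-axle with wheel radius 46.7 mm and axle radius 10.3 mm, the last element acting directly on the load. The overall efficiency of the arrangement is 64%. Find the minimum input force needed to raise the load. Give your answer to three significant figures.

820 N

Block-and-tackle MA = number of supporting rope parts = 4.
Wheel-and-axle MA = R/r = 46.7/10.3 = 4.534.
Combined ideal MA = 4 × 4.534 = 18.136.
Actual MA = 18.136 × 0.64 = 11.607.
Effort = load / actual MA = 9517 / 11.607 = 819.94 N.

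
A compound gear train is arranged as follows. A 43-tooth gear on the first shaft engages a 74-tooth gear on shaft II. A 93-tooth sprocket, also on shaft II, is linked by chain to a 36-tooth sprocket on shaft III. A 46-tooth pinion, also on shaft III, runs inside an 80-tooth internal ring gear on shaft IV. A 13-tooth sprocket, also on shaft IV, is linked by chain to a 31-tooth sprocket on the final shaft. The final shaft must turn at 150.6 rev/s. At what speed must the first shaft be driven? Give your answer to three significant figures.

416 rev/s

Overall ratio R = 1.7209 × 0.3871 × 1.7391 × 2.3846 = 2.7627.
Required input speed = output speed × R = 150.6 × 2.7627 = 416.06 rev/s.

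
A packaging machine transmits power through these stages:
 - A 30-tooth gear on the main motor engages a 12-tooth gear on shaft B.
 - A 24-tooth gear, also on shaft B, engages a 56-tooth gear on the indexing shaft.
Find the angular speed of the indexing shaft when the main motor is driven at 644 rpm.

690 rpm

the main motor → shaft B (gear mesh, 12/30): 644 ÷ 0.4 = 1610 rpm
shaft B → the indexing shaft (gear mesh, 56/24): 1610 ÷ 2.3333 = 690 rpm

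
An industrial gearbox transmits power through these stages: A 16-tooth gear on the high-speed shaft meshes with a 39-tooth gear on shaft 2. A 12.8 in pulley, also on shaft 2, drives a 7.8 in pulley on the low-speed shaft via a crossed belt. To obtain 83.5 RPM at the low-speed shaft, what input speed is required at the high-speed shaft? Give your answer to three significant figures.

Overall ratio R = 2.4375 × 0.60938 = 1.4854.
Required input speed = output speed × R = 83.5 × 1.4854 = 124.03 RPM.

124 RPM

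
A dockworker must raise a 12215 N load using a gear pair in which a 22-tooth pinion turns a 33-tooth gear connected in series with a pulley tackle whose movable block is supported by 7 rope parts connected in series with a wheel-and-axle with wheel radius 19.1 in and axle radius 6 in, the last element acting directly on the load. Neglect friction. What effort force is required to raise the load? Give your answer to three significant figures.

Gear pair MA = 33/22 = 1.5.
Block-and-tackle MA = number of supporting rope parts = 7.
Wheel-and-axle MA = R/r = 19.1/6 = 3.1833.
Combined ideal MA = 1.5 × 7 × 3.1833 = 33.425.
Effort = load / MA = 12215 / 33.425 = 365.45 N.

365 N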